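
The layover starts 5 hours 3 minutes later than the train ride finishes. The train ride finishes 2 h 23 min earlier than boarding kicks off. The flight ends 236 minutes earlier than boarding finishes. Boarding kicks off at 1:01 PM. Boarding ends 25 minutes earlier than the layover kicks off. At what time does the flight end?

The train ride ends at 1:01 PM − 143 min = 10:38 AM.
The layover starts at 10:38 AM + 303 min = 3:41 PM.
Boarding ends at 3:41 PM − 25 min = 3:16 PM.
The flight ends at 3:16 PM − 236 min = 11:20 AM.

11:20 AM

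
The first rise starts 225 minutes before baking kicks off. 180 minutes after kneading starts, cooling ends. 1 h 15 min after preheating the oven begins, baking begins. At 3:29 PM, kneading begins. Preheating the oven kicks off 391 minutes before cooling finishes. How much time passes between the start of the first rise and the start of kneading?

Cooling ends at 3:29 PM + 180 min = 6:29 PM.
Preheating the oven starts at 6:29 PM − 391 min = 11:58 AM.
Baking starts at 11:58 AM + 75 min = 1:13 PM.
The first rise starts at 1:13 PM − 225 min = 9:28 AM.
From 9:28 AM to 3:29 PM is 361 minutes.

361 minutes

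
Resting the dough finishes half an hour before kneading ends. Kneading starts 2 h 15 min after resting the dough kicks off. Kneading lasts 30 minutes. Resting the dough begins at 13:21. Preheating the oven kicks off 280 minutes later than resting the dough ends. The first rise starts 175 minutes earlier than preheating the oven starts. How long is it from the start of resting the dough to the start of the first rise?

Kneading starts at 13:21 + 135 min = 15:36.
Kneading ends at 15:36 + 30 min = 16:06.
Resting the dough ends at 16:06 − 30 min = 15:36.
Preheating the oven starts at 15:36 + 280 min = 20:16.
The first rise starts at 20:16 − 175 min = 17:21.
From 13:21 to 17:21 is 4 hours.

4 hours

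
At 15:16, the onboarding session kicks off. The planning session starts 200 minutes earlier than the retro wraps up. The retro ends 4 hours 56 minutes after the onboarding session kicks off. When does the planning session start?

The retro ends at 15:16 + 296 min = 20:12.
The planning session starts at 20:12 − 200 min = 16:52.

16:52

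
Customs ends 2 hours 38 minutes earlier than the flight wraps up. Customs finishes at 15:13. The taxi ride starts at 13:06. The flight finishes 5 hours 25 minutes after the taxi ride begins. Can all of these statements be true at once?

No

The flight ends at 13:06 + 325 min = 18:31.
Customs ends at 18:31 − 158 min = 15:53.
But customs is also said to end at 15:13 — a 40-minute conflict.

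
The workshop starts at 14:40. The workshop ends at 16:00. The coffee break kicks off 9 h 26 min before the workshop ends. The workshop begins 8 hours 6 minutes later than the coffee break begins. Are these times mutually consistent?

The coffee break starts at 16:00 − 566 min = 06:34.
The workshop starts at 06:34 + 486 min = 14:40.
That matches the stated 14:40, so the schedule is consistent.

Yes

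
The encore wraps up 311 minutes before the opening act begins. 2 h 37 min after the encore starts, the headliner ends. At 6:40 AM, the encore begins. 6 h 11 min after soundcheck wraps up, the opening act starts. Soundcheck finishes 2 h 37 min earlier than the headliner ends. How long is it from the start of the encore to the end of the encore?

The headliner ends at 6:40 AM + 157 min = 9:17 AM.
Soundcheck ends at 9:17 AM − 157 min = 6:40 AM.
The opening act starts at 6:40 AM + 371 min = 12:51 PM.
The encore ends at 12:51 PM − 311 min = 7:40 AM.
From 6:40 AM to 7:40 AM is an hour.

an hour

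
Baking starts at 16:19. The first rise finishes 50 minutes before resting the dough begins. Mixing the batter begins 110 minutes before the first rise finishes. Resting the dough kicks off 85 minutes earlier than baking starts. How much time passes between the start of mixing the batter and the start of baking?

4 h 5 min

Resting the dough starts at 16:19 − 85 min = 14:54.
The first rise ends at 14:54 − 50 min = 14:04.
Mixing the batter starts at 14:04 − 110 min = 12:14.
From 12:14 to 16:19 is 4 h 5 min.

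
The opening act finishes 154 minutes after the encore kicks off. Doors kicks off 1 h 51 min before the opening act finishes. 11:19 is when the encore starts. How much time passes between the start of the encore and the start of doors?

The opening act ends at 11:19 + 154 min = 13:53.
Doors starts at 13:53 − 111 min = 12:02.
From 11:19 to 12:02 is 43 minutes.

43 minutes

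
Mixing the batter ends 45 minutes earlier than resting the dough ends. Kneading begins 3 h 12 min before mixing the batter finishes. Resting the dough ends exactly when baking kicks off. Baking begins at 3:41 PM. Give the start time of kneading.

Resting the dough ends at 3:41 PM.
Mixing the batter ends at 3:41 PM − 45 min = 2:56 PM.
Kneading starts at 2:56 PM − 192 min = 11:44 AM.

11:44 AM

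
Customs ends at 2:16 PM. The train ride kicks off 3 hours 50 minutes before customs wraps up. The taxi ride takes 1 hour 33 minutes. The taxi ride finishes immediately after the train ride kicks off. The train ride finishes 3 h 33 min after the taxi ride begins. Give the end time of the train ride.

The train ride starts at 2:16 PM − 230 min = 10:26 AM.
So the taxi ride ends at 10:26 AM.
The taxi ride starts at 10:26 AM − 93 min = 8:53 AM.
The train ride ends at 8:53 AM + 213 min = 12:26 PM.

12:26 PM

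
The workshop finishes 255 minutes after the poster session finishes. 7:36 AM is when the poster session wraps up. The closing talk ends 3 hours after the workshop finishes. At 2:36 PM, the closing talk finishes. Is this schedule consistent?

No

The workshop ends at 7:36 AM + 255 min = 11:51 AM.
The closing talk ends at 11:51 AM + 180 min = 2:51 PM.
But the closing talk is also said to end at 2:36 PM — a 15-minute conflict.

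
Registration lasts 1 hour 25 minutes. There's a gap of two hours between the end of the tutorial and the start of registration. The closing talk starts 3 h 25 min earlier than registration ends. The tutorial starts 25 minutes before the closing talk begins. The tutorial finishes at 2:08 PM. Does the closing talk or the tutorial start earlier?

Registration starts at 2:08 PM + 120 min = 4:08 PM.
Registration ends at 4:08 PM + 85 min = 5:33 PM.
The closing talk starts at 5:33 PM − 205 min = 2:08 PM.
The tutorial starts at 2:08 PM − 25 min = 1:43 PM.
The closing talk starts at 2:08 PM and the tutorial starts at 1:43 PM, so the tutorial is first.

the tutorial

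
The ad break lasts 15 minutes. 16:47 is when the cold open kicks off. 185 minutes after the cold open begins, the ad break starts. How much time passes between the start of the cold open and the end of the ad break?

3 hours 20 minutes

The ad break starts at 16:47 + 185 min = 19:52.
The ad break ends at 19:52 + 15 min = 20:07.
From 16:47 to 20:07 is 3 hours 20 minutes.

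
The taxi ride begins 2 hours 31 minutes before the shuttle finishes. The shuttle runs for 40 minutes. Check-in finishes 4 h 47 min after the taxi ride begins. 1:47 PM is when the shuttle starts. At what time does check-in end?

4:43 PM

The shuttle ends at 1:47 PM + 40 min = 2:27 PM.
The taxi ride starts at 2:27 PM − 151 min = 11:56 AM.
Check-in ends at 11:56 AM + 287 min = 4:43 PM.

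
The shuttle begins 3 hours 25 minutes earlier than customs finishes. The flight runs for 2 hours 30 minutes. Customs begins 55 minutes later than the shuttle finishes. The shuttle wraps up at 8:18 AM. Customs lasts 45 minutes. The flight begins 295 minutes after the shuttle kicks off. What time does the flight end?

1:58 PM

Customs starts at 8:18 AM + 55 min = 9:13 AM.
Customs ends at 9:13 AM + 45 min = 9:58 AM.
The shuttle starts at 9:58 AM − 205 min = 6:33 AM.
The flight starts at 6:33 AM + 295 min = 11:28 AM.
The flight ends at 11:28 AM + 150 min = 1:58 PM.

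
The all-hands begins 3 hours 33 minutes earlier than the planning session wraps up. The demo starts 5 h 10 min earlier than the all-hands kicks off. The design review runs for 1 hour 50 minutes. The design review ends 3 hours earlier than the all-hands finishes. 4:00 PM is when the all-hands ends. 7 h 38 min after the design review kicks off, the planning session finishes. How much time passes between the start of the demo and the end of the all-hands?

The design review ends at 4:00 PM − 180 min = 1:00 PM.
The design review starts at 1:00 PM − 110 min = 11:10 AM.
The planning session ends at 11:10 AM + 458 min = 6:48 PM.
The all-hands starts at 6:48 PM − 213 min = 3:15 PM.
The demo starts at 3:15 PM − 310 min = 10:05 AM.
From 10:05 AM to 4:00 PM is 5 hours 55 minutes.

5 hours 55 minutes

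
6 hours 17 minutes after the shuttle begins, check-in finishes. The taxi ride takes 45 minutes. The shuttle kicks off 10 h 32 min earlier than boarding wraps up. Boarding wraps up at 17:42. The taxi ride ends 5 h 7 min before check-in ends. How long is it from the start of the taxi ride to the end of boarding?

607 minutes

The shuttle starts at 17:42 − 632 min = 07:10.
Check-in ends at 07:10 + 377 min = 13:27.
The taxi ride ends at 13:27 − 307 min = 08:20.
The taxi ride starts at 08:20 − 45 min = 07:35.
From 07:35 to 17:42 is 607 minutes.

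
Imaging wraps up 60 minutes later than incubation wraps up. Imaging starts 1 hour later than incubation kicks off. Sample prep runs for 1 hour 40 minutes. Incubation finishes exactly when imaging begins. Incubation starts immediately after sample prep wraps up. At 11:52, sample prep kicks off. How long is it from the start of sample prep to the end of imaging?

3 h 40 min

Sample prep ends at 11:52 + 100 min = 13:32.
So incubation starts at 13:32.
Imaging starts at 13:32 + 60 min = 14:32.
So incubation ends at 14:32.
Imaging ends at 14:32 + 60 min = 15:32.
From 11:52 to 15:32 is 3 h 40 min.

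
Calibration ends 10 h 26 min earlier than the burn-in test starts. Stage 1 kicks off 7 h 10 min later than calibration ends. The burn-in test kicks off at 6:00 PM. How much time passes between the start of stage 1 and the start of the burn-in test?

3 h 16 min

Calibration ends at 6:00 PM − 626 min = 7:34 AM.
Stage 1 starts at 7:34 AM + 430 min = 2:44 PM.
From 2:44 PM to 6:00 PM is 3 h 16 min.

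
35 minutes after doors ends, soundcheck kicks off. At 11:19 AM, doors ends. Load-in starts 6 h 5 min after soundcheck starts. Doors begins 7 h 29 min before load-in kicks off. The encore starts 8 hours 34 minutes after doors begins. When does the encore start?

Soundcheck starts at 11:19 AM + 35 min = 11:54 AM.
Load-in starts at 11:54 AM + 365 min = 5:59 PM.
Doors starts at 5:59 PM − 449 min = 10:30 AM.
The encore starts at 10:30 AM + 514 min = 7:04 PM.

7:04 PM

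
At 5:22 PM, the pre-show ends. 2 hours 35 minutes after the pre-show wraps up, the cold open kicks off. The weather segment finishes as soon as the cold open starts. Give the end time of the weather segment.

7:57 PM

The cold open starts at 5:22 PM + 155 min = 7:57 PM.
So the weather segment ends at 7:57 PM.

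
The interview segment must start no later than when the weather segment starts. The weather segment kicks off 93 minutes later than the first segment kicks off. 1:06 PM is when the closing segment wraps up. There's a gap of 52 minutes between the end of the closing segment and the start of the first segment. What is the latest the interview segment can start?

The first segment starts at 1:06 PM + 52 min = 1:58 PM.
The weather segment starts at 1:58 PM + 93 min = 3:31 PM.
The interview segment is bounded by the weather segment, so the latest it can start is 3:31 PM.

3:31 PM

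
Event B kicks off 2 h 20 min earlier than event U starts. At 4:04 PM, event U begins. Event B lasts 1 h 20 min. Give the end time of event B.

3:04 PM

Event B starts at 4:04 PM − 140 min = 1:44 PM.
Event B ends at 1:44 PM + 80 min = 3:04 PM.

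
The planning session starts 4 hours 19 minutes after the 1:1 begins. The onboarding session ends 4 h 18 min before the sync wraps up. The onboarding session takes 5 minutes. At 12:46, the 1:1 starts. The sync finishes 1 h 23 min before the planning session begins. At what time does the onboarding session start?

The planning session starts at 12:46 + 259 min = 17:05.
The sync ends at 17:05 − 83 min = 15:42.
The onboarding session ends at 15:42 − 258 min = 11:24.
The onboarding session starts at 11:24 − 5 min = 11:19.

11:19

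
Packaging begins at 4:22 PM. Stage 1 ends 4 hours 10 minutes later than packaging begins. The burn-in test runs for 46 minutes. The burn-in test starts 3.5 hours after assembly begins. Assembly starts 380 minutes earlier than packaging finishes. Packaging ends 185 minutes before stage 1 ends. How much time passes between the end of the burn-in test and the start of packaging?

Stage 1 ends at 4:22 PM + 250 min = 8:32 PM.
Packaging ends at 8:32 PM − 185 min = 5:27 PM.
Assembly starts at 5:27 PM − 380 min = 11:07 AM.
The burn-in test starts at 11:07 AM + 210 min = 2:37 PM.
The burn-in test ends at 2:37 PM + 46 min = 3:23 PM.
From 3:23 PM to 4:22 PM is 59 minutes.

59 minutes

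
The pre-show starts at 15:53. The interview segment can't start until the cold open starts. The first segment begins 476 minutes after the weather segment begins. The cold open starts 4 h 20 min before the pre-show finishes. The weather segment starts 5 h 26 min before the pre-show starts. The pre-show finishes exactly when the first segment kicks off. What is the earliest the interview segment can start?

The weather segment starts at 15:53 − 326 min = 10:27.
The first segment starts at 10:27 + 476 min = 18:23.
So the pre-show ends at 18:23.
The cold open starts at 18:23 − 260 min = 14:03.
The interview segment is bounded by the cold open, so the earliest it can start is 14:03.

14:03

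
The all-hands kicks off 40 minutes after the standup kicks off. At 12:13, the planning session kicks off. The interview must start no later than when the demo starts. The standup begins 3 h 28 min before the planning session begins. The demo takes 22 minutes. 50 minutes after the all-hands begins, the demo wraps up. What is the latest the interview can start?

09:53

The standup starts at 12:13 − 208 min = 08:45.
The all-hands starts at 08:45 + 40 min = 09:25.
The demo ends at 09:25 + 50 min = 10:15.
The demo starts at 10:15 − 22 min = 09:53.
The interview is bounded by the demo, so the latest it can start is 09:53.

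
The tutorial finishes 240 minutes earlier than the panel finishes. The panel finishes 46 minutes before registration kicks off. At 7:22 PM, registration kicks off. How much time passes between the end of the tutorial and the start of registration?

The panel ends at 7:22 PM − 46 min = 6:36 PM.
The tutorial ends at 6:36 PM − 240 min = 2:36 PM.
From 2:36 PM to 7:22 PM is 4 h 46 min.

4 h 46 min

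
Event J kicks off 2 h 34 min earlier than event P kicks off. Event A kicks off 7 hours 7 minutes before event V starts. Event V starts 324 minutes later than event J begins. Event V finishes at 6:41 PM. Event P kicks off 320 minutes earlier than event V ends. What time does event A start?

Event P starts at 6:41 PM − 320 min = 1:21 PM.
Event J starts at 1:21 PM − 154 min = 10:47 AM.
Event V starts at 10:47 AM + 324 min = 4:11 PM.
Event A starts at 4:11 PM − 427 min = 9:04 AM.

9:04 AM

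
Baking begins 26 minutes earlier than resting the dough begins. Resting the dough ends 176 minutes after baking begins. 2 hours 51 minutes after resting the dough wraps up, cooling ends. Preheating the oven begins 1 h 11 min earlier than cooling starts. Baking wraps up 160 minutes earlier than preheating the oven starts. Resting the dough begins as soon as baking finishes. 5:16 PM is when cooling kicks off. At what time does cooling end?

6:46 PM

Preheating the oven starts at 5:16 PM − 71 min = 4:05 PM.
Baking ends at 4:05 PM − 160 min = 1:25 PM.
So resting the dough starts at 1:25 PM.
Baking starts at 1:25 PM − 26 min = 12:59 PM.
Resting the dough ends at 12:59 PM + 176 min = 3:55 PM.
Cooling ends at 3:55 PM + 171 min = 6:46 PM.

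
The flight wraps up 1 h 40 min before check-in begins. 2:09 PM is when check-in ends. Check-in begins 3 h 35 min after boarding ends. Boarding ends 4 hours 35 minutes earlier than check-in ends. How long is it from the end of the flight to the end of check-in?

Boarding ends at 2:09 PM − 275 min = 9:34 AM.
Check-in starts at 9:34 AM + 215 min = 1:09 PM.
The flight ends at 1:09 PM − 100 min = 11:29 AM.
From 11:29 AM to 2:09 PM is 2 hours 40 minutes.

2 hours 40 minutes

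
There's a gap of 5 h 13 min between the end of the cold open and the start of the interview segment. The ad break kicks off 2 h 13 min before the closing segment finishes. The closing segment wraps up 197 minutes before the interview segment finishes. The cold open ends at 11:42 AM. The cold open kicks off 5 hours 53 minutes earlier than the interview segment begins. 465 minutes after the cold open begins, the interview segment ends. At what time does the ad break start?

The interview segment starts at 11:42 AM + 313 min = 4:55 PM.
The cold open starts at 4:55 PM − 353 min = 11:02 AM.
The interview segment ends at 11:02 AM + 465 min = 6:47 PM.
The closing segment ends at 6:47 PM − 197 min = 3:30 PM.
The ad break starts at 3:30 PM − 133 min = 1:17 PM.

1:17 PM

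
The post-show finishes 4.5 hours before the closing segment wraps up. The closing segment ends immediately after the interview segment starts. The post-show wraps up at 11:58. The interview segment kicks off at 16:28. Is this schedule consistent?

Yes

The closing segment ends at 16:28.
The post-show ends at 16:28 − 270 min = 11:58.
That matches the stated 11:58, so the schedule is consistent.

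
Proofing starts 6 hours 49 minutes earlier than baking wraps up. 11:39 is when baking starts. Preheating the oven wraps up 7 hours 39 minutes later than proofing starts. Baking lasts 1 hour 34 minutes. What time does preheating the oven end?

14:03

Baking ends at 11:39 + 94 min = 13:13.
Proofing starts at 13:13 − 409 min = 06:24.
Preheating the oven ends at 06:24 + 459 min = 14:03.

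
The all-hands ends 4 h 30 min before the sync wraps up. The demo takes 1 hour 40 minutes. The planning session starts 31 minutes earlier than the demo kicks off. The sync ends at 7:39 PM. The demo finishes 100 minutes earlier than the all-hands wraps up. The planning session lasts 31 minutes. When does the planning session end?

11:49 AM

The all-hands ends at 7:39 PM − 270 min = 3:09 PM.
The demo ends at 3:09 PM − 100 min = 1:29 PM.
The demo starts at 1:29 PM − 100 min = 11:49 AM.
The planning session starts at 11:49 AM − 31 min = 11:18 AM.
The planning session ends at 11:18 AM + 31 min = 11:49 AM.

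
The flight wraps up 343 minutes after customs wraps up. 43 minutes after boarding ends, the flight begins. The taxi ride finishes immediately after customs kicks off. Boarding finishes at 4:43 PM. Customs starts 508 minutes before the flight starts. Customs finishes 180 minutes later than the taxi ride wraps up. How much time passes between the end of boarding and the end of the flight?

58 minutes

The flight starts at 4:43 PM + 43 min = 5:26 PM.
Customs starts at 5:26 PM − 508 min = 8:58 AM.
So the taxi ride ends at 8:58 AM.
Customs ends at 8:58 AM + 180 min = 11:58 AM.
The flight ends at 11:58 AM + 343 min = 5:41 PM.
From 4:43 PM to 5:41 PM is 58 minutes.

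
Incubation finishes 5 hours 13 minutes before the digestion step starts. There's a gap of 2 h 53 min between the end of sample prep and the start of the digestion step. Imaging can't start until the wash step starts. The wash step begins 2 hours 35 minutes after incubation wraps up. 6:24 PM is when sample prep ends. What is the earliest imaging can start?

The digestion step starts at 6:24 PM + 173 min = 9:17 PM.
Incubation ends at 9:17 PM − 313 min = 4:04 PM.
The wash step starts at 4:04 PM + 155 min = 6:39 PM.
Imaging is bounded by the wash step, so the earliest it can start is 6:39 PM.

6:39 PM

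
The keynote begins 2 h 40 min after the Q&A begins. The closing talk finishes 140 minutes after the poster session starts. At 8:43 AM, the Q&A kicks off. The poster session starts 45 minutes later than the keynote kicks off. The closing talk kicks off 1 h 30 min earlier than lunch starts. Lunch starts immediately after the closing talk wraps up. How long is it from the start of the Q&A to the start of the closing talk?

255 minutes

The keynote starts at 8:43 AM + 160 min = 11:23 AM.
The poster session starts at 11:23 AM + 45 min = 12:08 PM.
The closing talk ends at 12:08 PM + 140 min = 2:28 PM.
So lunch starts at 2:28 PM.
The closing talk starts at 2:28 PM − 90 min = 12:58 PM.
From 8:43 AM to 12:58 PM is 255 minutes.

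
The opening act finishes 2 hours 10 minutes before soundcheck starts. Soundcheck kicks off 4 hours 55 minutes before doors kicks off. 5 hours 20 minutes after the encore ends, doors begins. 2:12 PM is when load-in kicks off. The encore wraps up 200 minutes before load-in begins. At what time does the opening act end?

The encore ends at 2:12 PM − 200 min = 10:52 AM.
Doors starts at 10:52 AM + 320 min = 4:12 PM.
Soundcheck starts at 4:12 PM − 295 min = 11:17 AM.
The opening act ends at 11:17 AM − 130 min = 9:07 AM.

9:07 AM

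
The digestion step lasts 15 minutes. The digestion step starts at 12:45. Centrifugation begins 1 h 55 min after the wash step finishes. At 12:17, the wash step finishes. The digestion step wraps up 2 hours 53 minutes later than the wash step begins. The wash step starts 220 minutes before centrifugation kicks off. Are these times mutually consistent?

Centrifugation starts at 12:17 + 115 min = 14:12.
The wash step starts at 14:12 − 220 min = 10:32.
The digestion step ends at 10:32 + 173 min = 13:25.
The digestion step starts at 13:25 − 15 min = 13:10.
But the digestion step is also said to start at 12:45 — a 25-minute conflict.

No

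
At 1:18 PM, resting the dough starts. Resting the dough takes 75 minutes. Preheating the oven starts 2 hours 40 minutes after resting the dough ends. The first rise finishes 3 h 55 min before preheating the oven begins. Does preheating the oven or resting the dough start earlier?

resting the dough

Resting the dough ends at 1:18 PM + 75 min = 2:33 PM.
Preheating the oven starts at 2:33 PM + 160 min = 5:13 PM.
Preheating the oven starts at 5:13 PM and resting the dough starts at 1:18 PM, so resting the dough is first.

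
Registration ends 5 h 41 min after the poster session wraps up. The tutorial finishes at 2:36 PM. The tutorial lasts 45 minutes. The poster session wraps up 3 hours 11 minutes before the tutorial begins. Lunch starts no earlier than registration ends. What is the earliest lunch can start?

The tutorial starts at 2:36 PM − 45 min = 1:51 PM.
The poster session ends at 1:51 PM − 191 min = 10:40 AM.
Registration ends at 10:40 AM + 341 min = 4:21 PM.
Lunch is bounded by registration, so the earliest it can start is 4:21 PM.

4:21 PM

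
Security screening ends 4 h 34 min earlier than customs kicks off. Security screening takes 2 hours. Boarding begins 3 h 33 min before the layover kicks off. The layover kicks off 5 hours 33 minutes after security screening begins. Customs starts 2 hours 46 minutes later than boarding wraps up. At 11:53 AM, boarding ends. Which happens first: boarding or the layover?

Customs starts at 11:53 AM + 166 min = 2:39 PM.
Security screening ends at 2:39 PM − 274 min = 10:05 AM.
Security screening starts at 10:05 AM − 120 min = 8:05 AM.
The layover starts at 8:05 AM + 333 min = 1:38 PM.
Boarding starts at 1:38 PM − 213 min = 10:05 AM.
Boarding starts at 10:05 AM and the layover starts at 1:38 PM, so boarding is first.

boarding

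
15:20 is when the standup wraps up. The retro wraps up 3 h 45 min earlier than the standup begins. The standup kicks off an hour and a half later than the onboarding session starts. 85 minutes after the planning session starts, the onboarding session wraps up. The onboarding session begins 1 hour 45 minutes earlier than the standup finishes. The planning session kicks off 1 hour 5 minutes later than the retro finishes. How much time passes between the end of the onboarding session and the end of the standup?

The onboarding session starts at 15:20 − 105 min = 13:35.
The standup starts at 13:35 + 90 min = 15:05.
The retro ends at 15:05 − 225 min = 11:20.
The planning session starts at 11:20 + 65 min = 12:25.
The onboarding session ends at 12:25 + 85 min = 13:50.
From 13:50 to 15:20 is 1.5 hours.

1.5 hours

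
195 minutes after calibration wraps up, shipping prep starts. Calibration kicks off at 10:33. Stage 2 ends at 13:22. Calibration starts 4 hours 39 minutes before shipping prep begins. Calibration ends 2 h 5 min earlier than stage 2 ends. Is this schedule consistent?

Calibration ends at 13:22 − 125 min = 11:17.
Shipping prep starts at 11:17 + 195 min = 14:32.
Calibration starts at 14:32 − 279 min = 09:53.
But calibration is also said to start at 10:33 — a 40-minute conflict.

No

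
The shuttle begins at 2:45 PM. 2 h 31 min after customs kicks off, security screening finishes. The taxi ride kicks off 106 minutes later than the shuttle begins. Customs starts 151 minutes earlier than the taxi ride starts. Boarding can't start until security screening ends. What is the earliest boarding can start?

4:31 PM

The taxi ride starts at 2:45 PM + 106 min = 4:31 PM.
Customs starts at 4:31 PM − 151 min = 2:00 PM.
Security screening ends at 2:00 PM + 151 min = 4:31 PM.
Boarding is bounded by security screening, so the earliest it can start is 4:31 PM.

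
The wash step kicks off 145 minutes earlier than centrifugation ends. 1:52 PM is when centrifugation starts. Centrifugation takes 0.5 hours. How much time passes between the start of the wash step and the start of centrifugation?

1 h 55 min

Centrifugation ends at 1:52 PM + 30 min = 2:22 PM.
The wash step starts at 2:22 PM − 145 min = 11:57 AM.
From 11:57 AM to 1:52 PM is 1 h 55 min.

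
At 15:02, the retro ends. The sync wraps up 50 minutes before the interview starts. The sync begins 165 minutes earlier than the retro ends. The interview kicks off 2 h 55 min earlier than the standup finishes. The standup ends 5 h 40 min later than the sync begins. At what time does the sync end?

14:12

The sync starts at 15:02 − 165 min = 12:17.
The standup ends at 12:17 + 340 min = 17:57.
The interview starts at 17:57 − 175 min = 15:02.
The sync ends at 15:02 − 50 min = 14:12.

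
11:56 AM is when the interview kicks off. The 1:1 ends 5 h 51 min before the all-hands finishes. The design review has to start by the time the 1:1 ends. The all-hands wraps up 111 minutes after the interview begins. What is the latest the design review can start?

The all-hands ends at 11:56 AM + 111 min = 1:47 PM.
The 1:1 ends at 1:47 PM − 351 min = 7:56 AM.
The design review is bounded by the 1:1, so the latest it can start is 7:56 AM.

7:56 AM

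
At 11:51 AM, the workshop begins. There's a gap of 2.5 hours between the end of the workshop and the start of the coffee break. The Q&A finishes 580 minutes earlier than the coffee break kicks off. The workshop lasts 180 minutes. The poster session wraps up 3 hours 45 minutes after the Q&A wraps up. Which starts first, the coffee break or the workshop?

The workshop ends at 11:51 AM + 180 min = 2:51 PM.
The coffee break starts at 2:51 PM + 150 min = 5:21 PM.
The coffee break starts at 5:21 PM and the workshop starts at 11:51 AM, so the workshop is first.

the workshop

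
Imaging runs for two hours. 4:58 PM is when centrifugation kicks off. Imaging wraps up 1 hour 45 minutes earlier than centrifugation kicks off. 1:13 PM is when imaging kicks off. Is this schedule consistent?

Yes

Imaging ends at 4:58 PM − 105 min = 3:13 PM.
Imaging starts at 3:13 PM − 120 min = 1:13 PM.
That matches the stated 1:13 PM, so the schedule is consistent.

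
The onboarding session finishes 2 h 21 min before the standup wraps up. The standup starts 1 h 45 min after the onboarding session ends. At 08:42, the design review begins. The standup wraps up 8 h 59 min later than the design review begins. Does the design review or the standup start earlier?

The standup ends at 08:42 + 539 min = 17:41.
The onboarding session ends at 17:41 − 141 min = 15:20.
The standup starts at 15:20 + 105 min = 17:05.
The design review starts at 08:42 and the standup starts at 17:05, so the design review is first.

the design review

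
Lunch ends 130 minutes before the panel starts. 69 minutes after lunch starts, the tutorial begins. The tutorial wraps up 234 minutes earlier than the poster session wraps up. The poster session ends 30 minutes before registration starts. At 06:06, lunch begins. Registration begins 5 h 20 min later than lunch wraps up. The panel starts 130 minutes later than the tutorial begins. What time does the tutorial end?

08:11

The tutorial starts at 06:06 + 69 min = 07:15.
The panel starts at 07:15 + 130 min = 09:25.
Lunch ends at 09:25 − 130 min = 07:15.
Registration starts at 07:15 + 320 min = 12:35.
The poster session ends at 12:35 − 30 min = 12:05.
The tutorial ends at 12:05 − 234 min = 08:11.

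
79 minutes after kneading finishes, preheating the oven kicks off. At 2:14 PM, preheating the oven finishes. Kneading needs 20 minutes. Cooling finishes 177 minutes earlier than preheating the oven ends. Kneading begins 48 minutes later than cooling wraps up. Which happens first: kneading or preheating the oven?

kneading

Cooling ends at 2:14 PM − 177 min = 11:17 AM.
Kneading starts at 11:17 AM + 48 min = 12:05 PM.
Kneading ends at 12:05 PM + 20 min = 12:25 PM.
Preheating the oven starts at 12:25 PM + 79 min = 1:44 PM.
Kneading starts at 12:05 PM and preheating the oven starts at 1:44 PM, so kneading is first.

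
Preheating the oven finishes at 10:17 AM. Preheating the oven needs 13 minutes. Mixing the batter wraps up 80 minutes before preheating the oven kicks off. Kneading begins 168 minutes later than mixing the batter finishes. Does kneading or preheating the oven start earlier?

preheating the oven

Preheating the oven starts at 10:17 AM − 13 min = 10:04 AM.
Mixing the batter ends at 10:04 AM − 80 min = 8:44 AM.
Kneading starts at 8:44 AM + 168 min = 11:32 AM.
Kneading starts at 11:32 AM and preheating the oven starts at 10:04 AM, so preheating the oven is first.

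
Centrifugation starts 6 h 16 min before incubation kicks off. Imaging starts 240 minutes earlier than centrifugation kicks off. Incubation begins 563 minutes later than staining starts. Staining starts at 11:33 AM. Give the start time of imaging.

Incubation starts at 11:33 AM + 563 min = 8:56 PM.
Centrifugation starts at 8:56 PM − 376 min = 2:40 PM.
Imaging starts at 2:40 PM − 240 min = 10:40 AM.

10:40 AM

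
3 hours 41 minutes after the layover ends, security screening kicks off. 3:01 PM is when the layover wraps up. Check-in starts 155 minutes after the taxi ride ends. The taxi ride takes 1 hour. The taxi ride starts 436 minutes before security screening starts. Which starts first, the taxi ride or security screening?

the taxi ride

Security screening starts at 3:01 PM + 221 min = 6:42 PM.
The taxi ride starts at 6:42 PM − 436 min = 11:26 AM.
The taxi ride starts at 11:26 AM and security screening starts at 6:42 PM, so the taxi ride is first.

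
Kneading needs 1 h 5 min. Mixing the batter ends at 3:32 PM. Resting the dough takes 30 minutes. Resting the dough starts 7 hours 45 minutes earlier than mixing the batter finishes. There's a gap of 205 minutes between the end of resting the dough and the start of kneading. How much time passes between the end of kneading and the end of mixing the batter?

Resting the dough starts at 3:32 PM − 465 min = 7:47 AM.
Resting the dough ends at 7:47 AM + 30 min = 8:17 AM.
Kneading starts at 8:17 AM + 205 min = 11:42 AM.
Kneading ends at 11:42 AM + 65 min = 12:47 PM.
From 12:47 PM to 3:32 PM is 165 minutes.

165 minutes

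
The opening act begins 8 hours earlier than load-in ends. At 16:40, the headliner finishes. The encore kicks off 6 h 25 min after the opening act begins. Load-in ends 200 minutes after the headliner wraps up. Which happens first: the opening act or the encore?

Load-in ends at 16:40 + 200 min = 20:00.
The opening act starts at 20:00 − 480 min = 12:00.
The encore starts at 12:00 + 385 min = 18:25.
The opening act starts at 12:00 and the encore starts at 18:25, so the opening act is first.

the opening act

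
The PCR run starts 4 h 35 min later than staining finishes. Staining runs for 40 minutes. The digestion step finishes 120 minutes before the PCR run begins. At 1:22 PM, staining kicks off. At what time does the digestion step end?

4:37 PM

Staining ends at 1:22 PM + 40 min = 2:02 PM.
The PCR run starts at 2:02 PM + 275 min = 6:37 PM.
The digestion step ends at 6:37 PM − 120 min = 4:37 PM.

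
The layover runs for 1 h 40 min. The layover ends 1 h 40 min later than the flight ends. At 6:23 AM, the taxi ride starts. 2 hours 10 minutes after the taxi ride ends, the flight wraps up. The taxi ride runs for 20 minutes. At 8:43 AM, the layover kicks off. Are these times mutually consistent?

The taxi ride ends at 6:23 AM + 20 min = 6:43 AM.
The flight ends at 6:43 AM + 130 min = 8:53 AM.
The layover ends at 8:53 AM + 100 min = 10:33 AM.
The layover starts at 10:33 AM − 100 min = 8:53 AM.
But the layover is also said to start at 8:43 AM — a 10-minute conflict.

No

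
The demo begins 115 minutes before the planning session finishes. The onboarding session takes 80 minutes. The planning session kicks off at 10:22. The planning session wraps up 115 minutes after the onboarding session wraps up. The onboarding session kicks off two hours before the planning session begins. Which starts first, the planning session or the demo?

The onboarding session starts at 10:22 − 120 min = 08:22.
The onboarding session ends at 08:22 + 80 min = 09:42.
The planning session ends at 09:42 + 115 min = 11:37.
The demo starts at 11:37 − 115 min = 09:42.
The planning session starts at 10:22 and the demo starts at 09:42, so the demo is first.

the demo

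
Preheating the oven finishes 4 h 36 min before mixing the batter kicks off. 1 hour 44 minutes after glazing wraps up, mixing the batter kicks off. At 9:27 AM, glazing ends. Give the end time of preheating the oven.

6:35 AM

Mixing the batter starts at 9:27 AM + 104 min = 11:11 AM.
Preheating the oven ends at 11:11 AM − 276 min = 6:35 AM.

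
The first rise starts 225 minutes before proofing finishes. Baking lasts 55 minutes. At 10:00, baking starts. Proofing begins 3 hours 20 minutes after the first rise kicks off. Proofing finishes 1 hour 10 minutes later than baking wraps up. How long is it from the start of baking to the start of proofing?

1 h 40 min

Baking ends at 10:00 + 55 min = 10:55.
Proofing ends at 10:55 + 70 min = 12:05.
The first rise starts at 12:05 − 225 min = 08:20.
Proofing starts at 08:20 + 200 min = 11:40.
From 10:00 to 11:40 is 1 h 40 min.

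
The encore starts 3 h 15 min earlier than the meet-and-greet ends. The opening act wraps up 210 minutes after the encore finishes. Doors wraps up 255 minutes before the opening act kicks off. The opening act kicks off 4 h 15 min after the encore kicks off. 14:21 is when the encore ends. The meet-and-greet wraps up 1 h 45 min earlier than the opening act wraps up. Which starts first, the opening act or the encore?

The opening act ends at 14:21 + 210 min = 17:51.
The meet-and-greet ends at 17:51 − 105 min = 16:06.
The encore starts at 16:06 − 195 min = 12:51.
The opening act starts at 12:51 + 255 min = 17:06.
The opening act starts at 17:06 and the encore starts at 12:51, so the encore is first.

the encore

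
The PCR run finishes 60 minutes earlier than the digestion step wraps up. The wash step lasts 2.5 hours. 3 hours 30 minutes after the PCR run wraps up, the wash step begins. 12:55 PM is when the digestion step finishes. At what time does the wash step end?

The PCR run ends at 12:55 PM − 60 min = 11:55 AM.
The wash step starts at 11:55 AM + 210 min = 3:25 PM.
The wash step ends at 3:25 PM + 150 min = 5:55 PM.

5:55 PM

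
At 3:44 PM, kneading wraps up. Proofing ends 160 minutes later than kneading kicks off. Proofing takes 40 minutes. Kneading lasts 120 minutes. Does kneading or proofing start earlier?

kneading

Kneading starts at 3:44 PM − 120 min = 1:44 PM.
Proofing ends at 1:44 PM + 160 min = 4:24 PM.
Proofing starts at 4:24 PM − 40 min = 3:44 PM.
Kneading starts at 1:44 PM and proofing starts at 3:44 PM, so kneading is first.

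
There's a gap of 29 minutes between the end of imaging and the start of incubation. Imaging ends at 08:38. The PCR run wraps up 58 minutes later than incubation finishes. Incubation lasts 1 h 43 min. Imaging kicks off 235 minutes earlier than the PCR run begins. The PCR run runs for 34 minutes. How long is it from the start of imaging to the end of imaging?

79 minutes

Incubation starts at 08:38 + 29 min = 09:07.
Incubation ends at 09:07 + 103 min = 10:50.
The PCR run ends at 10:50 + 58 min = 11:48.
The PCR run starts at 11:48 − 34 min = 11:14.
Imaging starts at 11:14 − 235 min = 07:19.
From 07:19 to 08:38 is 79 minutes.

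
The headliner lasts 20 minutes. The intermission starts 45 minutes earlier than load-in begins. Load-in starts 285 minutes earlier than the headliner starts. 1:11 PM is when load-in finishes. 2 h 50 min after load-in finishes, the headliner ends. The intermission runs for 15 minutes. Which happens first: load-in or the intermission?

The headliner ends at 1:11 PM + 170 min = 4:01 PM.
The headliner starts at 4:01 PM − 20 min = 3:41 PM.
Load-in starts at 3:41 PM − 285 min = 10:56 AM.
The intermission starts at 10:56 AM − 45 min = 10:11 AM.
Load-in starts at 10:56 AM and the intermission starts at 10:11 AM, so the intermission is first.

the intermission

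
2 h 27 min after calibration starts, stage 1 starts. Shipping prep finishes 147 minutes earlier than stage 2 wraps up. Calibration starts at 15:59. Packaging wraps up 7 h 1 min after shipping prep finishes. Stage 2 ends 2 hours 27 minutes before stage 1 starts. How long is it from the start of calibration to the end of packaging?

4 hours 34 minutes

Stage 1 starts at 15:59 + 147 min = 18:26.
Stage 2 ends at 18:26 − 147 min = 15:59.
Shipping prep ends at 15:59 − 147 min = 13:32.
Packaging ends at 13:32 + 421 min = 20:33.
From 15:59 to 20:33 is 4 hours 34 minutes.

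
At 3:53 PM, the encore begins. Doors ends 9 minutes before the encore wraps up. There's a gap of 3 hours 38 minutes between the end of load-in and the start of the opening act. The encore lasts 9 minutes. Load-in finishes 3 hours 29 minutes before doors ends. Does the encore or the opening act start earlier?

The encore ends at 3:53 PM + 9 min = 4:02 PM.
Doors ends at 4:02 PM − 9 min = 3:53 PM.
Load-in ends at 3:53 PM − 209 min = 12:24 PM.
The opening act starts at 12:24 PM + 218 min = 4:02 PM.
The encore starts at 3:53 PM and the opening act starts at 4:02 PM, so the encore is first.

the encore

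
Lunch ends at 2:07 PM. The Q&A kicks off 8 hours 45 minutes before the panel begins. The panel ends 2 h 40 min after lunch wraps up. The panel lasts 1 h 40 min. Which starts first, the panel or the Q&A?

the Q&A

The panel ends at 2:07 PM + 160 min = 4:47 PM.
The panel starts at 4:47 PM − 100 min = 3:07 PM.
The Q&A starts at 3:07 PM − 525 min = 6:22 AM.
The panel starts at 3:07 PM and the Q&A starts at 6:22 AM, so the Q&A is first.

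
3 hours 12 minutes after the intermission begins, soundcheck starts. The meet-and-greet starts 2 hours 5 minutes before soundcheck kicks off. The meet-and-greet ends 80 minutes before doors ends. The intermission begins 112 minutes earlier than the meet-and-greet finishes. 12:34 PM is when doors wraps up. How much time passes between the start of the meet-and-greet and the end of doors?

125 minutes

The meet-and-greet ends at 12:34 PM − 80 min = 11:14 AM.
The intermission starts at 11:14 AM − 112 min = 9:22 AM.
Soundcheck starts at 9:22 AM + 192 min = 12:34 PM.
The meet-and-greet starts at 12:34 PM − 125 min = 10:29 AM.
From 10:29 AM to 12:34 PM is 125 minutes.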